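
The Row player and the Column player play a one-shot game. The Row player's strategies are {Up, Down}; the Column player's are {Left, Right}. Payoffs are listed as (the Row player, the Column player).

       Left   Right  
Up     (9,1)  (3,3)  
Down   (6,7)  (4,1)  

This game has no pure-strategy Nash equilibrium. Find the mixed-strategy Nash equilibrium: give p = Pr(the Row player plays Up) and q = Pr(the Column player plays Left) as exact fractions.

Each player's mixing probability is pinned down by making the *other* player indifferent.
The Column player indifferent between Left and Right: p·1 + (1−p)·7 = p·3 + (1−p)·1 ⟹ 7 + (-6)p = 1 + 2p ⟹ p = 3/4.
The Row player indifferent between Up and Down: q·9 + (1−q)·3 = q·6 + (1−q)·4 ⟹ 3 + 6q = 4 + 2q ⟹ q = 1/4.

p = 3/4, q = 1/4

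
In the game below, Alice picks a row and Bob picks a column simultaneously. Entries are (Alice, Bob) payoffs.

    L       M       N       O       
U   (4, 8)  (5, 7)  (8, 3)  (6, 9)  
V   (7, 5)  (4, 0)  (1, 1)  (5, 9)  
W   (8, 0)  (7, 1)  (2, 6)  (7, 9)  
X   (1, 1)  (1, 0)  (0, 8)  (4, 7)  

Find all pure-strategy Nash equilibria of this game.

Check mutual best responses: a cell is a NE iff neither player can gain by unilaterally deviating.
Alice's best responses — vs L: W (payoff 8); vs M: W (payoff 7); vs N: U (payoff 8); vs O: W (payoff 7).
Bob's best responses — vs U: O (payoff 9); vs V: O (payoff 9); vs W: O (payoff 9); vs X: N (payoff 8).
The only mutual best response is (W, O); neither player gains by switching there.

(W, O)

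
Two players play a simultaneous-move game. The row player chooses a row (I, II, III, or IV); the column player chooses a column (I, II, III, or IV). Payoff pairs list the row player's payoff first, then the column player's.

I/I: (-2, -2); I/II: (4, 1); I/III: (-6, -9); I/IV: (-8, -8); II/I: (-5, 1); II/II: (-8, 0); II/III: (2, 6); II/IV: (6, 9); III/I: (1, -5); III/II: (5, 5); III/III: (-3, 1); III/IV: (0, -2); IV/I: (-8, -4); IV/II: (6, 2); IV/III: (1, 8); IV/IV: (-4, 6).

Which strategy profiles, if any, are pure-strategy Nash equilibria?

Check mutual best responses: a cell is a NE iff neither player can gain by unilaterally deviating.
The row player's best responses — vs I: III (payoff 1); vs II: IV (payoff 6); vs III: II (payoff 2); vs IV: II (payoff 6).
The column player's best responses — vs I: II (payoff 1); vs II: IV (payoff 9); vs III: II (payoff 5); vs IV: III (payoff 8).
The only mutual best response is (II, IV); neither player gains by switching there.

(II, IV)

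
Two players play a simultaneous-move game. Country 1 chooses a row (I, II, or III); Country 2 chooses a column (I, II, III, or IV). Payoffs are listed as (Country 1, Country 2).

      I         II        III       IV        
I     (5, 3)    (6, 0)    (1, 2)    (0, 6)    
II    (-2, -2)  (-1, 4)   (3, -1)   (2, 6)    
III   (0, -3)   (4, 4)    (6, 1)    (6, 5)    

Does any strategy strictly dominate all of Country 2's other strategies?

Check whether one of Country 2's strategies beats all alternatives regardless of what the opponent does.
IV strictly dominates: vs I: 6 > each of {3, 0, 2}; vs II: 6 > each of {-2, 4, -1}; vs III: 5 > each of {-3, 4, 1}.

IV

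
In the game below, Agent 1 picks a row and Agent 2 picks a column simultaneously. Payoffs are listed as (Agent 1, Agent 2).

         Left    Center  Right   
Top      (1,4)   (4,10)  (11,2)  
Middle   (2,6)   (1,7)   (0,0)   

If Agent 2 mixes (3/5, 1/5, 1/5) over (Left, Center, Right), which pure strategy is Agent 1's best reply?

Top

Compute Agent 1's expected payoff from each pure strategy against the given mix.
Top: (3/5)·1 + (1/5)·4 + (1/5)·11 = 18/5
Middle: (3/5)·2 + (1/5)·1 + (1/5)·0 = 7/5
Highest expected payoff is 18/5, from Top.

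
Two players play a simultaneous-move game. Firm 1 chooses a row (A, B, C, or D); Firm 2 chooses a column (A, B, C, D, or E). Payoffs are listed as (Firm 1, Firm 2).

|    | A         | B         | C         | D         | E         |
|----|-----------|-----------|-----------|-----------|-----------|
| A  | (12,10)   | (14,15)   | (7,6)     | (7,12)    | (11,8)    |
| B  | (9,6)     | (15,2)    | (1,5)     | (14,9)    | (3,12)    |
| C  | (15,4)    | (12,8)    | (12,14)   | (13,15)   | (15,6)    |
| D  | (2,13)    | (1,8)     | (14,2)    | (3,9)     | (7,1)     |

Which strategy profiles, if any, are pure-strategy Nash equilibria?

No pure-strategy Nash equilibrium

Find each player's best response to every opponent strategy; NE are the intersections.
Firm 1's best responses — vs A: C (payoff 15); vs B: B (payoff 15); vs C: D (payoff 14); vs D: B (payoff 14); vs E: C (payoff 15).
Firm 2's best responses — vs A: B (payoff 15); vs B: E (payoff 12); vs C: D (payoff 15); vs D: A (payoff 13).
No cell has both players best-responding. For instance, Firm 1's best reply to B is B, but against B Firm 2 prefers E over B.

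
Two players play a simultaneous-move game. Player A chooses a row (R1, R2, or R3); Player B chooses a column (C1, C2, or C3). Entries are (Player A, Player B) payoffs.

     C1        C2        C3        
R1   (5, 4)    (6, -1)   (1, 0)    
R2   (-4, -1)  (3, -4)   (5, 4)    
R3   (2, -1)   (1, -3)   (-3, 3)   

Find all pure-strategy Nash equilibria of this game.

(R1, C1) and (R2, C3)

A profile is a Nash equilibrium when each player is best-responding to the other.
Player A's best responses — vs C1: R1 (payoff 5); vs C2: R1 (payoff 6); vs C3: R2 (payoff 5).
Player B's best responses — vs R1: C1 (payoff 4); vs R2: C3 (payoff 4); vs R3: C3 (payoff 3).
Mutual best responses occur at (R1, C1) and (R2, C3); at each, neither player gains by switching.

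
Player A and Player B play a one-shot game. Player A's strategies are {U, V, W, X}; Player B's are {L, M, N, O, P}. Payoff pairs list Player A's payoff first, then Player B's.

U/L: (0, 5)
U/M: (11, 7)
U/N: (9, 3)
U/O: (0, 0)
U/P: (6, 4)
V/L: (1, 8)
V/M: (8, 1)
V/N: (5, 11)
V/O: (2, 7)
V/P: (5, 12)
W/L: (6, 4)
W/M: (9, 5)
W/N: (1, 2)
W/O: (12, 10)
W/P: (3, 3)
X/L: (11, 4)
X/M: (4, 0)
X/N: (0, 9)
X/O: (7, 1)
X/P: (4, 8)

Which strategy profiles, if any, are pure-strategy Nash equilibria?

(U, M) and (W, O)

Check mutual best responses: a cell is a NE iff neither player can gain by unilaterally deviating.
Player A's best responses — vs L: X (payoff 11); vs M: U (payoff 11); vs N: U (payoff 9); vs O: W (payoff 12); vs P: U (payoff 6).
Player B's best responses — vs U: M (payoff 7); vs V: P (payoff 12); vs W: O (payoff 10); vs X: N (payoff 9).
Mutual best responses occur at (U, M) and (W, O); at each, neither player gains by switching.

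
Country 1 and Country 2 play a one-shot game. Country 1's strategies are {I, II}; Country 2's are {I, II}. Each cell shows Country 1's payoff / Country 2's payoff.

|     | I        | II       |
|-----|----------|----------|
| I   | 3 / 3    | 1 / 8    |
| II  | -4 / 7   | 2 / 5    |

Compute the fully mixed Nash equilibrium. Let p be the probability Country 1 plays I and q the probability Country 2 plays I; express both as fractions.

p = 2/7, q = 1/8

In a mixed NE each player is indifferent between their pure strategies, so the opponent's mix sets the indifference.
Country 2 indifferent between I and II: p·3 + (1−p)·7 = p·8 + (1−p)·5 ⟹ 7 + (-4)p = 5 + 3p ⟹ p = 2/7.
Country 1 indifferent between I and II: q·3 + (1−q)·1 = q·(-4) + (1−q)·2 ⟹ 1 + 2q = 2 + (-6)q ⟹ q = 1/8.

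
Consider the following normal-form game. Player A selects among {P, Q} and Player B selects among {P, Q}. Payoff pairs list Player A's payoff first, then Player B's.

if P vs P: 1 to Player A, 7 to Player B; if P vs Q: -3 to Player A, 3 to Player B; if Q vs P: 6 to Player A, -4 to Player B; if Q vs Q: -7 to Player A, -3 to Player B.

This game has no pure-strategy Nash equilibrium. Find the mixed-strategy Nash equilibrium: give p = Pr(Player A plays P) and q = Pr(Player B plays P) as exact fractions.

p = 1/5, q = 4/9

In a mixed NE each player is indifferent between their pure strategies, so the opponent's mix sets the indifference.
Player B indifferent between P and Q: p·7 + (1−p)·(-4) = p·3 + (1−p)·(-3) ⟹ (-4) + 11p = (-3) + 6p ⟹ p = 1/5.
Player A indifferent between P and Q: q·1 + (1−q)·(-3) = q·6 + (1−q)·(-7) ⟹ (-3) + 4q = (-7) + 13q ⟹ q = 4/9.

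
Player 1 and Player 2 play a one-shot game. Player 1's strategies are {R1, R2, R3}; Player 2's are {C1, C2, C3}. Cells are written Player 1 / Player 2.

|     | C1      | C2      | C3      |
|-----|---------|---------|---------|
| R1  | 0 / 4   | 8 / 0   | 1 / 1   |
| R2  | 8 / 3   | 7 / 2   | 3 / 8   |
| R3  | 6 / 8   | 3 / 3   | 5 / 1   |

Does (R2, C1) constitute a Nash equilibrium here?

No

Holding Player 2 at C1: Player 1 gets 8 from R2, versus 0 from R1, 6 from R3. No profitable deviation for Player 1.
Holding Player 1 at R2: Player 2 gets 3 from C1 but could get 8 by switching to C3. Player 2 has a profitable deviation.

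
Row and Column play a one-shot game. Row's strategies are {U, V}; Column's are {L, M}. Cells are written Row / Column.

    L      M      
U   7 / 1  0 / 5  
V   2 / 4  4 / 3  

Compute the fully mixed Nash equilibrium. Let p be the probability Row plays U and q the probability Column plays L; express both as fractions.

Each player's mixing probability is pinned down by making the *other* player indifferent.
Column indifferent between L and M: p·1 + (1−p)·4 = p·5 + (1−p)·3 ⟹ 4 + (-3)p = 3 + 2p ⟹ p = 1/5.
Row indifferent between U and V: q·7 + (1−q)·0 = q·2 + (1−q)·4 ⟹ 0 + 7q = 4 + (-2)q ⟹ q = 4/9.

p = 1/5, q = 4/9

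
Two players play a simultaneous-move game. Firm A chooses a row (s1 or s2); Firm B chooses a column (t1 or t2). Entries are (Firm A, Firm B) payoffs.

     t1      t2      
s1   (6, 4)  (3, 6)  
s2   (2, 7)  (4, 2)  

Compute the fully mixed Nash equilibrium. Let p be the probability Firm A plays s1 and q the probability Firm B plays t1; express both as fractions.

p = 5/7, q = 1/5

In a mixed NE each player is indifferent between their pure strategies, so the opponent's mix sets the indifference.
Firm B indifferent between t1 and t2: p·4 + (1−p)·7 = p·6 + (1−p)·2 ⟹ 7 + (-3)p = 2 + 4p ⟹ p = 5/7.
Firm A indifferent between s1 and s2: q·6 + (1−q)·3 = q·2 + (1−q)·4 ⟹ 3 + 3q = 4 + (-2)q ⟹ q = 1/5.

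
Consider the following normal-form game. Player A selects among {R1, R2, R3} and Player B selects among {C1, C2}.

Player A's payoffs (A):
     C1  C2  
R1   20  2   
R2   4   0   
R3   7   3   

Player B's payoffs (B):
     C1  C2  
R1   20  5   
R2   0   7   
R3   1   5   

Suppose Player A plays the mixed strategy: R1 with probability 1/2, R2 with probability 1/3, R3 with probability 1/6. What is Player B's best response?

C1

Compute Player B's expected payoff from each pure strategy against the given mix.
C1: (1/2)·20 + (1/3)·0 + (1/6)·1 = 61/6
C2: (1/2)·5 + (1/3)·7 + (1/6)·5 = 17/3
Highest expected payoff is 61/6, from C1.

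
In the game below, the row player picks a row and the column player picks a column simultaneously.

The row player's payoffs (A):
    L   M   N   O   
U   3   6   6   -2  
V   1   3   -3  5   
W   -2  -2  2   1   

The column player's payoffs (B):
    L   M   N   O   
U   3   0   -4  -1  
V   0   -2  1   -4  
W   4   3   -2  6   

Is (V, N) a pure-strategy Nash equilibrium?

No

Holding the column player at N: the row player gets -3 from V but could get 6 by switching to U. The row player has a profitable deviation.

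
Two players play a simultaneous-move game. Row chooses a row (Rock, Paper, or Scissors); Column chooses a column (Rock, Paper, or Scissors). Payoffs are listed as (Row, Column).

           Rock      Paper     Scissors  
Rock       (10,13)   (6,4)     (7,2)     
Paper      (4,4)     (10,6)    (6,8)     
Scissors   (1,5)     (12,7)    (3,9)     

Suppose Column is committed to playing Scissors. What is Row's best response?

With Column fixed at Scissors, Row's payoffs are: Rock → 7, Paper → 6, Scissors → 3.
The maximum is 7, achieved by Rock.

Rock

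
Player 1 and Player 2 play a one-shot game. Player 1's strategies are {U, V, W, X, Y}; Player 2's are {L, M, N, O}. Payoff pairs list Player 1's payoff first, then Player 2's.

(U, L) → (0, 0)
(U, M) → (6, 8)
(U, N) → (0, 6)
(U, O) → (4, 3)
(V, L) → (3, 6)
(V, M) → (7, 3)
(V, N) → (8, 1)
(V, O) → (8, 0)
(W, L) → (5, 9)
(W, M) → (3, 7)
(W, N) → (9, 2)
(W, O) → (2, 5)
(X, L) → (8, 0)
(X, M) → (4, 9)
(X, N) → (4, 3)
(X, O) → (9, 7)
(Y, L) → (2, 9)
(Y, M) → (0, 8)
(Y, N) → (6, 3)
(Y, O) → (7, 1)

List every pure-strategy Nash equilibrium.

Find each player's best response to every opponent strategy; NE are the intersections.
Player 1's best responses — vs L: X (payoff 8); vs M: V (payoff 7); vs N: W (payoff 9); vs O: X (payoff 9).
Player 2's best responses — vs U: M (payoff 8); vs V: L (payoff 6); vs W: L (payoff 9); vs X: M (payoff 9); vs Y: L (payoff 9).
No cell has both players best-responding. For instance, Player 1's best reply to M is V, but against V Player 2 prefers L over M.

There is no pure-strategy Nash equilibrium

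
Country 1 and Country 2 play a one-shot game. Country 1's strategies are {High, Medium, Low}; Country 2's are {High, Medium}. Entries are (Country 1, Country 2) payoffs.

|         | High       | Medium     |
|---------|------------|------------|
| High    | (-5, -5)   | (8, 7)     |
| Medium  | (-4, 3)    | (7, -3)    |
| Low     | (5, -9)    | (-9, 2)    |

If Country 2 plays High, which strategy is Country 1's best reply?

Low

With Country 2 fixed at High, Country 1's payoffs are: High → -5, Medium → -4, Low → 5.
The maximum is 5, achieved by Low.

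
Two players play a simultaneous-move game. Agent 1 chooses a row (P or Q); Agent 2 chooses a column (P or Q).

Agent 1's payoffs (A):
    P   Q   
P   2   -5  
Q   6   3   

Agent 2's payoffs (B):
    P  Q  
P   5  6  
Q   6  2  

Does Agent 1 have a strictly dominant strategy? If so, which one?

A strategy is strictly dominant if it gives Agent 1 a strictly higher payoff than every other strategy, against every choice by the opponent.
Q strictly dominates: vs P: 6 > 2; vs Q: 3 > -5.

Q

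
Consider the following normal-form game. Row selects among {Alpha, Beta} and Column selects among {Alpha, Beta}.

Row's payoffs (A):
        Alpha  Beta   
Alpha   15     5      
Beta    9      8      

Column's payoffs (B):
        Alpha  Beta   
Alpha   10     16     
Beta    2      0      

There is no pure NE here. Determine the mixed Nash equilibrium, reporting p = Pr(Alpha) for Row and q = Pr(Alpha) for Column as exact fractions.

Each player's mixing probability is pinned down by making the *other* player indifferent.
Column indifferent between Alpha and Beta: p·10 + (1−p)·2 = p·16 + (1−p)·0 ⟹ 2 + 8p = 0 + 16p ⟹ p = 1/4.
Row indifferent between Alpha and Beta: q·15 + (1−q)·5 = q·9 + (1−q)·8 ⟹ 5 + 10q = 8 + 1q ⟹ q = 1/3.

p = 1/4, q = 1/3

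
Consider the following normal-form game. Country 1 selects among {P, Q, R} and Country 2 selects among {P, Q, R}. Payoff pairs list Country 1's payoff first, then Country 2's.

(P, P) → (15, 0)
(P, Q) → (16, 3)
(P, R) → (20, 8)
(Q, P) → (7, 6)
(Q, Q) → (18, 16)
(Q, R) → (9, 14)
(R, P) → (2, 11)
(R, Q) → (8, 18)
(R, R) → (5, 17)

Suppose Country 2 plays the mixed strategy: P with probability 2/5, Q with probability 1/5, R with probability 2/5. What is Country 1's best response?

P

Country 1's best reply maximizes expected payoff against the mix.
P: (2/5)·15 + (1/5)·16 + (2/5)·20 = 86/5
Q: (2/5)·7 + (1/5)·18 + (2/5)·9 = 10
R: (2/5)·2 + (1/5)·8 + (2/5)·5 = 22/5
Highest expected payoff is 86/5, from P.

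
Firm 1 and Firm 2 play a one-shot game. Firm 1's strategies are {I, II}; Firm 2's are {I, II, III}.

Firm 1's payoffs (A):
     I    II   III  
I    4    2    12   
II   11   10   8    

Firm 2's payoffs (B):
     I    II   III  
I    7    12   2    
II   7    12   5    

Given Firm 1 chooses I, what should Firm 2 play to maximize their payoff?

II

With Firm 1 fixed at I, Firm 2's payoffs are: I → 7, II → 12, III → 2.
The maximum is 12, achieved by II.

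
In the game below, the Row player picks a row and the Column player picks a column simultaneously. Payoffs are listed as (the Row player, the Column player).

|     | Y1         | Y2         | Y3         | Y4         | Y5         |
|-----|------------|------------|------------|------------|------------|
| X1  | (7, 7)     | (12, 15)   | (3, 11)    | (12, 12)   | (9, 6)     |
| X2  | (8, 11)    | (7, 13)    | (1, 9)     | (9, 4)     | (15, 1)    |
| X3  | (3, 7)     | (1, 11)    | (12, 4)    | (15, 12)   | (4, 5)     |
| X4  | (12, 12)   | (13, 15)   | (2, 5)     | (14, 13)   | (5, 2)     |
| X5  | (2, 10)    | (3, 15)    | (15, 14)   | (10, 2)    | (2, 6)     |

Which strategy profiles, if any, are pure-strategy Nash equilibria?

Check mutual best responses: a cell is a NE iff neither player can gain by unilaterally deviating.
The Row player's best responses — vs Y1: X4 (payoff 12); vs Y2: X4 (payoff 13); vs Y3: X5 (payoff 15); vs Y4: X3 (payoff 15); vs Y5: X2 (payoff 15).
The Column player's best responses — vs X1: Y2 (payoff 15); vs X2: Y2 (payoff 13); vs X3: Y4 (payoff 12); vs X4: Y2 (payoff 15); vs X5: Y2 (payoff 15).
Mutual best responses occur at (X3, Y4) and (X4, Y2); at each, neither player gains by switching.

(X3, Y4) and (X4, Y2)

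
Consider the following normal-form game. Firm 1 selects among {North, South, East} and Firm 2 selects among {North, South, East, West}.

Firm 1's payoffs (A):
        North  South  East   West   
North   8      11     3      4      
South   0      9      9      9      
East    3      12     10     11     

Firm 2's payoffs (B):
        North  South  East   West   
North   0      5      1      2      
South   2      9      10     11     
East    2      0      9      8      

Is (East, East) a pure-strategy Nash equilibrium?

Yes

Holding Firm 2 at East: Firm 1 gets 10 from East, versus 3 from North, 9 from South. No profitable deviation for Firm 1.
Holding Firm 1 at East: Firm 2 gets 9 from East, versus 2 from North, 0 from South, 8 from West. No profitable deviation for Firm 2 either.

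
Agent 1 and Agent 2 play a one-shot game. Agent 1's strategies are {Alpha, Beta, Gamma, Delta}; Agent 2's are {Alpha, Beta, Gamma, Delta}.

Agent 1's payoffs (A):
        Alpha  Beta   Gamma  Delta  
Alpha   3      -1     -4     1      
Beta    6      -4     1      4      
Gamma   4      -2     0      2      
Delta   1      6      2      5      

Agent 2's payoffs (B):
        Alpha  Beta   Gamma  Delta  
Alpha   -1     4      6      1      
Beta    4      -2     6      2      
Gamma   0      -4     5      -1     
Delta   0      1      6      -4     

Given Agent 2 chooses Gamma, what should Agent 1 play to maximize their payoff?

With Agent 2 fixed at Gamma, Agent 1's payoffs are: Alpha → -4, Beta → 1, Gamma → 0, Delta → 2.
The maximum is 2, achieved by Delta.

Delta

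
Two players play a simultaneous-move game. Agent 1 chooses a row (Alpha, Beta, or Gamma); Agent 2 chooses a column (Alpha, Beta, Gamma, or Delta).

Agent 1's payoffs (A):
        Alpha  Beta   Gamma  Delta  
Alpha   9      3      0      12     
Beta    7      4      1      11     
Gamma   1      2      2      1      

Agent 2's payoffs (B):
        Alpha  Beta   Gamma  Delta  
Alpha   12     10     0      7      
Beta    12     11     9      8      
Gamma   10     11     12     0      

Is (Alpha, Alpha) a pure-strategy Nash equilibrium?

Holding Agent 2 at Alpha: Agent 1 gets 9 from Alpha, versus 7 from Beta, 1 from Gamma. No profitable deviation for Agent 1.
Holding Agent 1 at Alpha: Agent 2 gets 12 from Alpha, versus 10 from Beta, 0 from Gamma, 7 from Delta. No profitable deviation for Agent 2 either.

Yes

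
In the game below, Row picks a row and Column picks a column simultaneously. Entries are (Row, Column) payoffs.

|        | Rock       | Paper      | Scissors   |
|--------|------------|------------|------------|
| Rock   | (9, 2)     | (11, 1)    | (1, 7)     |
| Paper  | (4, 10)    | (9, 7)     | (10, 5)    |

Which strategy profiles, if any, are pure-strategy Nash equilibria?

Find each player's best response to every opponent strategy; NE are the intersections.
Row's best responses — vs Rock: Rock (payoff 9); vs Paper: Rock (payoff 11); vs Scissors: Paper (payoff 10).
Column's best responses — vs Rock: Scissors (payoff 7); vs Paper: Rock (payoff 10).
No cell has both players best-responding. For instance, Row's best reply to Rock is Rock, but against Rock Column prefers Scissors over Rock.

There is no pure-strategy Nash equilibrium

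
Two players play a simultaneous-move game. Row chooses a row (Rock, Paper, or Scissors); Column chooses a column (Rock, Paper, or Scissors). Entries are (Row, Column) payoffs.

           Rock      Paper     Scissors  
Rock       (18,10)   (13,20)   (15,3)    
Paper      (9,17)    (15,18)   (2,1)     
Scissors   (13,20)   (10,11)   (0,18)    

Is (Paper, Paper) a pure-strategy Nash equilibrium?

Yes

Holding Column at Paper: Row gets 15 from Paper, versus 13 from Rock, 10 from Scissors. No profitable deviation for Row.
Holding Row at Paper: Column gets 18 from Paper, versus 17 from Rock, 1 from Scissors. No profitable deviation for Column either.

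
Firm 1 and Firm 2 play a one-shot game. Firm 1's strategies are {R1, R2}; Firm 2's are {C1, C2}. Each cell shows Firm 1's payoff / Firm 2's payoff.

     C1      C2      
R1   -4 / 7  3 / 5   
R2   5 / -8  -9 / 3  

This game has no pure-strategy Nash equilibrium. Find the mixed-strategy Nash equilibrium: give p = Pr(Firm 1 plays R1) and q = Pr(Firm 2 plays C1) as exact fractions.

In a mixed NE each player is indifferent between their pure strategies, so the opponent's mix sets the indifference.
Firm 2 indifferent between C1 and C2: p·7 + (1−p)·(-8) = p·5 + (1−p)·3 ⟹ (-8) + 15p = 3 + 2p ⟹ p = 11/13.
Firm 1 indifferent between R1 and R2: q·(-4) + (1−q)·3 = q·5 + (1−q)·(-9) ⟹ 3 + (-7)q = (-9) + 14q ⟹ q = 4/7.

p = 11/13, q = 4/7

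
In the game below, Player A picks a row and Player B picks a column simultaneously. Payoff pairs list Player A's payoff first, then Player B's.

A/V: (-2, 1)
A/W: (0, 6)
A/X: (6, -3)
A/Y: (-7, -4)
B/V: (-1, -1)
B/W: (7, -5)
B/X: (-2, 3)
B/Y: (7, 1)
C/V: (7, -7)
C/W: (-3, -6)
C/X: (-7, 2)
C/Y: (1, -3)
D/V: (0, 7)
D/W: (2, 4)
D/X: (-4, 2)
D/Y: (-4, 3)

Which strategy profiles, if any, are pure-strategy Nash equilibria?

Find each player's best response to every opponent strategy; NE are the intersections.
Player A's best responses — vs V: C (payoff 7); vs W: B (payoff 7); vs X: A (payoff 6); vs Y: B (payoff 7).
Player B's best responses — vs A: W (payoff 6); vs B: X (payoff 3); vs C: X (payoff 2); vs D: V (payoff 7).
No cell has both players best-responding. For instance, Player A's best reply to Y is B, but against B Player B prefers X over Y.

There is no pure-strategy Nash equilibrium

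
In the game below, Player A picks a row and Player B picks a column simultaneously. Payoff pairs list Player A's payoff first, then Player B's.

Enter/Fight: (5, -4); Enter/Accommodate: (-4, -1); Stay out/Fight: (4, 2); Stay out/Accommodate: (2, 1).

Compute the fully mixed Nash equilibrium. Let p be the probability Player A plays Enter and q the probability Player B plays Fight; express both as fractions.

p = 1/4, q = 6/7

In a mixed NE each player is indifferent between their pure strategies, so the opponent's mix sets the indifference.
Player B indifferent between Fight and Accommodate: p·(-4) + (1−p)·2 = p·(-1) + (1−p)·1 ⟹ 2 + (-6)p = 1 + (-2)p ⟹ p = 1/4.
Player A indifferent between Enter and Stay out: q·5 + (1−q)·(-4) = q·4 + (1−q)·2 ⟹ (-4) + 9q = 2 + 2q ⟹ q = 6/7.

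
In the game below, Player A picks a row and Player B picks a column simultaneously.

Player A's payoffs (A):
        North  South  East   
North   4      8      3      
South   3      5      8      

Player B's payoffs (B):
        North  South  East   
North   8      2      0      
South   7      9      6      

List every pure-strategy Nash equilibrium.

Check mutual best responses: a cell is a NE iff neither player can gain by unilaterally deviating.
Player A's best responses — vs North: North (payoff 4); vs South: North (payoff 8); vs East: South (payoff 8).
Player B's best responses — vs North: North (payoff 8); vs South: South (payoff 9).
The only mutual best response is (North, North); neither player gains by switching there.

(North, North)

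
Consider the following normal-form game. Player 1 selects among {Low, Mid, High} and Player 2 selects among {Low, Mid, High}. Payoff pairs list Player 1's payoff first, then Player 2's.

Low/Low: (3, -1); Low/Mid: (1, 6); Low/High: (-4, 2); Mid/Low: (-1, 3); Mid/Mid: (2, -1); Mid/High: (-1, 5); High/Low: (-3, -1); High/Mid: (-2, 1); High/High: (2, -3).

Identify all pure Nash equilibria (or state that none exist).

None

Find each player's best response to every opponent strategy; NE are the intersections.
Player 1's best responses — vs Low: Low (payoff 3); vs Mid: Mid (payoff 2); vs High: High (payoff 2).
Player 2's best responses — vs Low: Mid (payoff 6); vs Mid: High (payoff 5); vs High: Mid (payoff 1).
No cell has both players best-responding. For instance, Player 1's best reply to Low is Low, but against Low Player 2 prefers Mid over Low.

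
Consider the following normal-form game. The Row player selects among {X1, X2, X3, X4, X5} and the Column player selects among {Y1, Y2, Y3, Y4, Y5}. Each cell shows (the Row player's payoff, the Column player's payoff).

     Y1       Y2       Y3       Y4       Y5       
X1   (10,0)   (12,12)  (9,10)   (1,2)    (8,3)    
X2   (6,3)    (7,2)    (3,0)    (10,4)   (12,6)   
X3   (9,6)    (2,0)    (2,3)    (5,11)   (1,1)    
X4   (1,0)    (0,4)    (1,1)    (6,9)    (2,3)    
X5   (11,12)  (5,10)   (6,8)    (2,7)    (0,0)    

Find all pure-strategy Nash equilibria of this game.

A profile is a Nash equilibrium when each player is best-responding to the other.
The Row player's best responses — vs Y1: X5 (payoff 11); vs Y2: X1 (payoff 12); vs Y3: X1 (payoff 9); vs Y4: X2 (payoff 10); vs Y5: X2 (payoff 12).
The Column player's best responses — vs X1: Y2 (payoff 12); vs X2: Y5 (payoff 6); vs X3: Y4 (payoff 11); vs X4: Y4 (payoff 9); vs X5: Y1 (payoff 12).
Mutual best responses occur at (X1, Y2), (X2, Y5), and (X5, Y1); at each, neither player gains by switching.

(X1, Y2), (X2, Y5), and (X5, Y1)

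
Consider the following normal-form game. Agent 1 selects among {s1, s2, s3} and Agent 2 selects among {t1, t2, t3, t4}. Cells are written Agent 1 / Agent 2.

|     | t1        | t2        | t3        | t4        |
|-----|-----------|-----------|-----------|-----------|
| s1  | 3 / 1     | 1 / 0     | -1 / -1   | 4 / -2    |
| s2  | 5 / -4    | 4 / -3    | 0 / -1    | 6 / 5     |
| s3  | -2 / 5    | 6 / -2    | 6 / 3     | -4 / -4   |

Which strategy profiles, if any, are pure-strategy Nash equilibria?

(s2, t4)

A profile is a Nash equilibrium when each player is best-responding to the other.
Agent 1's best responses — vs t1: s2 (payoff 5); vs t2: s3 (payoff 6); vs t3: s3 (payoff 6); vs t4: s2 (payoff 6).
Agent 2's best responses — vs s1: t1 (payoff 1); vs s2: t4 (payoff 5); vs s3: t1 (payoff 5).
The only mutual best response is (s2, t4); neither player gains by switching there.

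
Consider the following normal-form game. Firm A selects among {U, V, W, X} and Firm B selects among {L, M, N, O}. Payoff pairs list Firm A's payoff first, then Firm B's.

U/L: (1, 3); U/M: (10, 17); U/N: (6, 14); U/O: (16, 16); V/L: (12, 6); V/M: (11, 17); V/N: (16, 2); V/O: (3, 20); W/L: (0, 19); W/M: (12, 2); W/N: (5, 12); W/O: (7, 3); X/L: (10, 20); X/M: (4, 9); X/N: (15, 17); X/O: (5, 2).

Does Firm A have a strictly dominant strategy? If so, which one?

No strictly dominant strategy

A strategy is strictly dominant if it gives Firm A a strictly higher payoff than every other strategy, against every choice by the opponent.
U is not dominant: against L, V gives 12 > 1.
V is not dominant: against M, W gives 12 > 11.
W is not dominant: against L, U gives 1 > 0.
X is not dominant: against L, V gives 12 > 10.
No single strategy is best against every opponent action.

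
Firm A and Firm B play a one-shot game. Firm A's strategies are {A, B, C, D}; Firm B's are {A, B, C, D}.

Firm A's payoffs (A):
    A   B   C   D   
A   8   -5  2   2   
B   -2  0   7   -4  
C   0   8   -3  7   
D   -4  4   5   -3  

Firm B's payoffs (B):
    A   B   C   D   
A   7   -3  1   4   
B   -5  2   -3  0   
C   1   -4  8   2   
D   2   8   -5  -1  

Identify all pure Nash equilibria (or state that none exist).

Find each player's best response to every opponent strategy; NE are the intersections.
Firm A's best responses — vs A: A (payoff 8); vs B: C (payoff 8); vs C: B (payoff 7); vs D: C (payoff 7).
Firm B's best responses — vs A: A (payoff 7); vs B: B (payoff 2); vs C: C (payoff 8); vs D: B (payoff 8).
The only mutual best response is (A, A); neither player gains by switching there.

(A, A)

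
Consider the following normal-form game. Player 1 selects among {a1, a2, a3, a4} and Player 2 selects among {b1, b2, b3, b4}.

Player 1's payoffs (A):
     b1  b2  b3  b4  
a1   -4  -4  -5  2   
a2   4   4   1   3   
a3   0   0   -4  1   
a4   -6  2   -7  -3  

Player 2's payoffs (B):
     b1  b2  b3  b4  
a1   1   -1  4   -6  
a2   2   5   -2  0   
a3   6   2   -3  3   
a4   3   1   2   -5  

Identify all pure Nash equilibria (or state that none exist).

(a2, b2)

Check mutual best responses: a cell is a NE iff neither player can gain by unilaterally deviating.
Player 1's best responses — vs b1: a2 (payoff 4); vs b2: a2 (payoff 4); vs b3: a2 (payoff 1); vs b4: a2 (payoff 3).
Player 2's best responses — vs a1: b3 (payoff 4); vs a2: b2 (payoff 5); vs a3: b1 (payoff 6); vs a4: b1 (payoff 3).
The only mutual best response is (a2, b2); neither player gains by switching there.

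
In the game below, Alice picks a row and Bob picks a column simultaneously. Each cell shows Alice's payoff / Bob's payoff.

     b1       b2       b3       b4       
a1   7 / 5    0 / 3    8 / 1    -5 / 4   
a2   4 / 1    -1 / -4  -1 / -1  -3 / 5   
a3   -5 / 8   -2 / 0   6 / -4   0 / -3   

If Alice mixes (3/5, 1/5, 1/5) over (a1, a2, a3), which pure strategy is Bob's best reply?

Bob's best reply maximizes expected payoff against the mix.
b1: (3/5)·5 + (1/5)·1 + (1/5)·8 = 24/5
b2: (3/5)·3 + (1/5)·(-4) + (1/5)·0 = 1
b3: (3/5)·1 + (1/5)·(-1) + (1/5)·(-4) = -2/5
b4: (3/5)·4 + (1/5)·5 + (1/5)·(-3) = 14/5
Highest expected payoff is 24/5, from b1.

b1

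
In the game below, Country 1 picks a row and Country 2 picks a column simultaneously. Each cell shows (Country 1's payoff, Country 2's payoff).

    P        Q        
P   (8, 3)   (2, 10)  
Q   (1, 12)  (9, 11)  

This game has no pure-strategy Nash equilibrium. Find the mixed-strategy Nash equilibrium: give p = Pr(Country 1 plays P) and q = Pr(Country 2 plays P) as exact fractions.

In a mixed NE each player is indifferent between their pure strategies, so the opponent's mix sets the indifference.
Country 2 indifferent between P and Q: p·3 + (1−p)·12 = p·10 + (1−p)·11 ⟹ 12 + (-9)p = 11 + (-1)p ⟹ p = 1/8.
Country 1 indifferent between P and Q: q·8 + (1−q)·2 = q·1 + (1−q)·9 ⟹ 2 + 6q = 9 + (-8)q ⟹ q = 1/2.

p = 1/8, q = 1/2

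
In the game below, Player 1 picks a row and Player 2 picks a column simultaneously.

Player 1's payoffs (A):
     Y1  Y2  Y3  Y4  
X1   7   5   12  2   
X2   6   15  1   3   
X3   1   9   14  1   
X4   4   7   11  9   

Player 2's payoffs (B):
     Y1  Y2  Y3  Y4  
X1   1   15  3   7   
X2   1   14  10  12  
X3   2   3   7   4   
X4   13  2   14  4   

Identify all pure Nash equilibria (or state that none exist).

Check mutual best responses: a cell is a NE iff neither player can gain by unilaterally deviating.
Player 1's best responses — vs Y1: X1 (payoff 7); vs Y2: X2 (payoff 15); vs Y3: X3 (payoff 14); vs Y4: X4 (payoff 9).
Player 2's best responses — vs X1: Y2 (payoff 15); vs X2: Y2 (payoff 14); vs X3: Y3 (payoff 7); vs X4: Y3 (payoff 14).
Mutual best responses occur at (X2, Y2) and (X3, Y3); at each, neither player gains by switching.

(X2, Y2) and (X3, Y3)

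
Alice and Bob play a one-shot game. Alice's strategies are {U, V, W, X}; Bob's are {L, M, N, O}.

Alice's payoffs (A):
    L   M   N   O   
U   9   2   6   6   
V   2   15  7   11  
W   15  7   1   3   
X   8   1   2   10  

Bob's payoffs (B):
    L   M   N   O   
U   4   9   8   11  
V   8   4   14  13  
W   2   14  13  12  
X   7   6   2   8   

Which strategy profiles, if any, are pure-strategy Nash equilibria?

A profile is a Nash equilibrium when each player is best-responding to the other.
Alice's best responses — vs L: W (payoff 15); vs M: V (payoff 15); vs N: V (payoff 7); vs O: V (payoff 11).
Bob's best responses — vs U: O (payoff 11); vs V: N (payoff 14); vs W: M (payoff 14); vs X: O (payoff 8).
The only mutual best response is (V, N); neither player gains by switching there.

(V, N)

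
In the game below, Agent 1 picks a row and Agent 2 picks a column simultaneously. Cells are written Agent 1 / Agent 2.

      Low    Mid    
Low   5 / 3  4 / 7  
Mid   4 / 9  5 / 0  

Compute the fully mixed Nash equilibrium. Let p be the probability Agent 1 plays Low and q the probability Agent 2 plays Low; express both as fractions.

In a mixed NE each player is indifferent between their pure strategies, so the opponent's mix sets the indifference.
Agent 2 indifferent between Low and Mid: p·3 + (1−p)·9 = p·7 + (1−p)·0 ⟹ 9 + (-6)p = 0 + 7p ⟹ p = 9/13.
Agent 1 indifferent between Low and Mid: q·5 + (1−q)·4 = q·4 + (1−q)·5 ⟹ 4 + 1q = 5 + (-1)q ⟹ q = 1/2.

p = 9/13, q = 1/2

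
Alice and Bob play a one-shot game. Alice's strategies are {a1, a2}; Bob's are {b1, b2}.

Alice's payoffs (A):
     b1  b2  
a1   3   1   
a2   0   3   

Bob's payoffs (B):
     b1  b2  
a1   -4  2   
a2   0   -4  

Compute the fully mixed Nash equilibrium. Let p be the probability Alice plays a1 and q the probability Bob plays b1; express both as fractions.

In a mixed NE each player is indifferent between their pure strategies, so the opponent's mix sets the indifference.
Bob indifferent between b1 and b2: p·(-4) + (1−p)·0 = p·2 + (1−p)·(-4) ⟹ 0 + (-4)p = (-4) + 6p ⟹ p = 2/5.
Alice indifferent between a1 and a2: q·3 + (1−q)·1 = q·0 + (1−q)·3 ⟹ 1 + 2q = 3 + (-3)q ⟹ q = 2/5.

p = 2/5, q = 2/5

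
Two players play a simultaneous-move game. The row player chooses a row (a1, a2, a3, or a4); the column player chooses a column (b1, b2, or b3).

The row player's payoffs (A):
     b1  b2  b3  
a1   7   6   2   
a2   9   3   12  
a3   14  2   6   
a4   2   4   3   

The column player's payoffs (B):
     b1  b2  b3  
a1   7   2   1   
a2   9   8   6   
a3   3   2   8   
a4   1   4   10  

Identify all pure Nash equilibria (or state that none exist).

A profile is a Nash equilibrium when each player is best-responding to the other.
The row player's best responses — vs b1: a3 (payoff 14); vs b2: a1 (payoff 6); vs b3: a2 (payoff 12).
The column player's best responses — vs a1: b1 (payoff 7); vs a2: b1 (payoff 9); vs a3: b3 (payoff 8); vs a4: b3 (payoff 10).
No cell has both players best-responding. For instance, the row player's best reply to b2 is a1, but against a1 the column player prefers b1 over b2.

No pure-strategy Nash equilibrium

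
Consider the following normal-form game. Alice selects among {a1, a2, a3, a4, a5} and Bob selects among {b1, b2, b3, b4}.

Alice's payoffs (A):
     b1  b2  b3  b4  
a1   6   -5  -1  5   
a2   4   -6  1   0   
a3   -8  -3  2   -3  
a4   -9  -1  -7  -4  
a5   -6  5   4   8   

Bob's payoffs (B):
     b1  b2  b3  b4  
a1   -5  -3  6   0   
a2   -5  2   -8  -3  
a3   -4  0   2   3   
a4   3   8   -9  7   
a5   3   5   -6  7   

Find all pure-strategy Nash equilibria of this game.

Check mutual best responses: a cell is a NE iff neither player can gain by unilaterally deviating.
Alice's best responses — vs b1: a1 (payoff 6); vs b2: a5 (payoff 5); vs b3: a5 (payoff 4); vs b4: a5 (payoff 8).
Bob's best responses — vs a1: b3 (payoff 6); vs a2: b2 (payoff 2); vs a3: b4 (payoff 3); vs a4: b2 (payoff 8); vs a5: b4 (payoff 7).
The only mutual best response is (a5, b4); neither player gains by switching there.

(a5, b4)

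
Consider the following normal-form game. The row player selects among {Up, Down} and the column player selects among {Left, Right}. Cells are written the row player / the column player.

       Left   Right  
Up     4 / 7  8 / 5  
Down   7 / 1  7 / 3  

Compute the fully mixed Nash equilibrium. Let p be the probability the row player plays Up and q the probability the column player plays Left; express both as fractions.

p = 1/2, q = 1/4

In a mixed NE each player is indifferent between their pure strategies, so the opponent's mix sets the indifference.
The column player indifferent between Left and Right: p·7 + (1−p)·1 = p·5 + (1−p)·3 ⟹ 1 + 6p = 3 + 2p ⟹ p = 1/2.
The row player indifferent between Up and Down: q·4 + (1−q)·8 = q·7 + (1−q)·7 ⟹ 8 + (-4)q = 7 + 0q ⟹ q = 1/4.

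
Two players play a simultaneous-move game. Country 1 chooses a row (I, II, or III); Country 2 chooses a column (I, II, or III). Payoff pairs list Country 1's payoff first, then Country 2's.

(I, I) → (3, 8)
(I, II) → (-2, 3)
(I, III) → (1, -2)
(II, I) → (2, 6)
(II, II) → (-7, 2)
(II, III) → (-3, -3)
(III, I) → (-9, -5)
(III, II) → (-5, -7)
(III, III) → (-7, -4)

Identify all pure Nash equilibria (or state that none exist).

A profile is a Nash equilibrium when each player is best-responding to the other.
Country 1's best responses — vs I: I (payoff 3); vs II: I (payoff -2); vs III: I (payoff 1).
Country 2's best responses — vs I: I (payoff 8); vs II: I (payoff 6); vs III: III (payoff -4).
The only mutual best response is (I, I); neither player gains by switching there.

(I, I)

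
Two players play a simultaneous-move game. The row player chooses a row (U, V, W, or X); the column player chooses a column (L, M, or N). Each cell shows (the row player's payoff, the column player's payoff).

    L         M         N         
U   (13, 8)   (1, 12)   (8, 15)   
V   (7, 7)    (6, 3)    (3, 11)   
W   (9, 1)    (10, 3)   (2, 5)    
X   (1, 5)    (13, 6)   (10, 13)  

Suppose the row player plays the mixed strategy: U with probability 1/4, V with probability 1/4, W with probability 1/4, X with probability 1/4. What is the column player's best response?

N

Compute the column player's expected payoff from each pure strategy against the given mix.
L: (1/4)·8 + (1/4)·7 + (1/4)·1 + (1/4)·5 = 21/4
M: (1/4)·12 + (1/4)·3 + (1/4)·3 + (1/4)·6 = 6
N: (1/4)·15 + (1/4)·11 + (1/4)·5 + (1/4)·13 = 11
Highest expected payoff is 11, from N.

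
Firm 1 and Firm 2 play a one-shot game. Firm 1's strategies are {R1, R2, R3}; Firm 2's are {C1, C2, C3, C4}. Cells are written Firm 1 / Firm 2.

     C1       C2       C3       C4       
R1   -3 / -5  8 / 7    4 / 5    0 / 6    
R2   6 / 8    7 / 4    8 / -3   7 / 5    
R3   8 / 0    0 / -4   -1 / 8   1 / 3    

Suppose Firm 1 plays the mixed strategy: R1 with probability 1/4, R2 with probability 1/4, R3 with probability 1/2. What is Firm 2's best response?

Firm 2's best reply maximizes expected payoff against the mix.
C1: (1/4)·(-5) + (1/4)·8 + (1/2)·0 = 3/4
C2: (1/4)·7 + (1/4)·4 + (1/2)·(-4) = 3/4
C3: (1/4)·5 + (1/4)·(-3) + (1/2)·8 = 9/2
C4: (1/4)·6 + (1/4)·5 + (1/2)·3 = 17/4
Highest expected payoff is 9/2, from C3.

C3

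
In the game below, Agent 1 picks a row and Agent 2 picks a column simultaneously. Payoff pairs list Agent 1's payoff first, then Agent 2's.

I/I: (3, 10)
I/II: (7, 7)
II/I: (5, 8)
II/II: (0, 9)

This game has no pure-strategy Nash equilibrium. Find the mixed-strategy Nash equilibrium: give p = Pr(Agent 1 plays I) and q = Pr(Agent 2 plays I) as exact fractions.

p = 1/4, q = 7/9

Each player's mixing probability is pinned down by making the *other* player indifferent.
Agent 2 indifferent between I and II: p·10 + (1−p)·8 = p·7 + (1−p)·9 ⟹ 8 + 2p = 9 + (-2)p ⟹ p = 1/4.
Agent 1 indifferent between I and II: q·3 + (1−q)·7 = q·5 + (1−q)·0 ⟹ 7 + (-4)q = 0 + 5q ⟹ q = 7/9.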